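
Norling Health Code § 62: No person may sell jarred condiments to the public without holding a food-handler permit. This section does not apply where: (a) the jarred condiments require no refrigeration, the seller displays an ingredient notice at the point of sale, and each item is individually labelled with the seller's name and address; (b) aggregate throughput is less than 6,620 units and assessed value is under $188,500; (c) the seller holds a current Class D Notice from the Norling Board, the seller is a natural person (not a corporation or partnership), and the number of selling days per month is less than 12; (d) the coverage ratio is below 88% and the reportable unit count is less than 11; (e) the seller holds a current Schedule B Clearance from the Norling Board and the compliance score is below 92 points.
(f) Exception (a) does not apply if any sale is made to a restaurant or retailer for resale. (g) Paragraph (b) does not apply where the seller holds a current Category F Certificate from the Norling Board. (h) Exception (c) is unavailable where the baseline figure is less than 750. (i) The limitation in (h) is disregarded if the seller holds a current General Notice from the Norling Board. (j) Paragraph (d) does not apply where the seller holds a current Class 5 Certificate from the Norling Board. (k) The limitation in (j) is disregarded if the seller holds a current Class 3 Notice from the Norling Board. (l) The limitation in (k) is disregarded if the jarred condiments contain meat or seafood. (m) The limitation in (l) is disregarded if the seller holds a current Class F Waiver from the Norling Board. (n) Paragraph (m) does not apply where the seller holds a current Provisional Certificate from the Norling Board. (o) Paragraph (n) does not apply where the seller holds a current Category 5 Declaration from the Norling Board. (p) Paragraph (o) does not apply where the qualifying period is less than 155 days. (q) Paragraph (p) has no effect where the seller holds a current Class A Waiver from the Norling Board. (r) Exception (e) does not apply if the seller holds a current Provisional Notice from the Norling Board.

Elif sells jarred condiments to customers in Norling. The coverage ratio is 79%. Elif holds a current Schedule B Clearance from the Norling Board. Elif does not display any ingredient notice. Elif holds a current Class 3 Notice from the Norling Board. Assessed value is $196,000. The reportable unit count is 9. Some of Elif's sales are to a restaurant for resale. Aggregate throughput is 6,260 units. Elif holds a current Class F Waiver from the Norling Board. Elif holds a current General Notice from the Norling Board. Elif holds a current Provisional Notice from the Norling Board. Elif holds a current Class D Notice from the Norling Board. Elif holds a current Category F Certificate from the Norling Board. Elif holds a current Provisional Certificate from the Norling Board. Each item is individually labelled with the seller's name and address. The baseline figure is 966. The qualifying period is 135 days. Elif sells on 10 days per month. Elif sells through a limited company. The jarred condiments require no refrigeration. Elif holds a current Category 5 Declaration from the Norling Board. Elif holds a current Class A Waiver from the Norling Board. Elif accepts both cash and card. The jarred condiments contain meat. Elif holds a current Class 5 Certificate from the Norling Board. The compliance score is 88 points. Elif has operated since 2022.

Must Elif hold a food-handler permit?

No — exception (d) applies; Elif is not required to hold a food-handler permit.

Exception (a) fails — no ingredient notice is displayed.
Exception (b) requires that assessed value is under $188,500; but assessed value is $196,000, not under $188,500, so (b) is unavailable.
Exception (c) requires that the seller is a natural person (not a corporation or partnership); but the seller operates through a limited company, so (c) is unavailable.
Exception (d)'s conditions are all satisfied: the coverage ratio is 79%, below the 88% limit; the reportable unit count is 9, less than the 11 limit. Under paragraphs (j)–(q): (j) is engaged (a current Class 5 Certificate is held), but yields to (k): (k) operates against (j): a current Class 3 Notice is held. (l) would limit (k) — the jarred condiments contain meat — but (m) sets (l) aside: (m) applies — a current Class F Waiver is held. (n) operates (a current Provisional Certificate is held), but is set aside by (o): (o) applies — a current Category 5 Declaration is held. (p) would limit (o) — the qualifying period is 135 days, less than the 155 days limit — but (q) sets (p) aside: (q) applies — a current Class A Waiver is held. So (d) applies.
Exception (e)'s conditions are all satisfied: a current Schedule B Clearance is held; the compliance score is 88 points, below the 92 points limit. However, paragraph (r) must be considered: (r) operates — a current Provisional Notice is held. Exception (e) does not apply.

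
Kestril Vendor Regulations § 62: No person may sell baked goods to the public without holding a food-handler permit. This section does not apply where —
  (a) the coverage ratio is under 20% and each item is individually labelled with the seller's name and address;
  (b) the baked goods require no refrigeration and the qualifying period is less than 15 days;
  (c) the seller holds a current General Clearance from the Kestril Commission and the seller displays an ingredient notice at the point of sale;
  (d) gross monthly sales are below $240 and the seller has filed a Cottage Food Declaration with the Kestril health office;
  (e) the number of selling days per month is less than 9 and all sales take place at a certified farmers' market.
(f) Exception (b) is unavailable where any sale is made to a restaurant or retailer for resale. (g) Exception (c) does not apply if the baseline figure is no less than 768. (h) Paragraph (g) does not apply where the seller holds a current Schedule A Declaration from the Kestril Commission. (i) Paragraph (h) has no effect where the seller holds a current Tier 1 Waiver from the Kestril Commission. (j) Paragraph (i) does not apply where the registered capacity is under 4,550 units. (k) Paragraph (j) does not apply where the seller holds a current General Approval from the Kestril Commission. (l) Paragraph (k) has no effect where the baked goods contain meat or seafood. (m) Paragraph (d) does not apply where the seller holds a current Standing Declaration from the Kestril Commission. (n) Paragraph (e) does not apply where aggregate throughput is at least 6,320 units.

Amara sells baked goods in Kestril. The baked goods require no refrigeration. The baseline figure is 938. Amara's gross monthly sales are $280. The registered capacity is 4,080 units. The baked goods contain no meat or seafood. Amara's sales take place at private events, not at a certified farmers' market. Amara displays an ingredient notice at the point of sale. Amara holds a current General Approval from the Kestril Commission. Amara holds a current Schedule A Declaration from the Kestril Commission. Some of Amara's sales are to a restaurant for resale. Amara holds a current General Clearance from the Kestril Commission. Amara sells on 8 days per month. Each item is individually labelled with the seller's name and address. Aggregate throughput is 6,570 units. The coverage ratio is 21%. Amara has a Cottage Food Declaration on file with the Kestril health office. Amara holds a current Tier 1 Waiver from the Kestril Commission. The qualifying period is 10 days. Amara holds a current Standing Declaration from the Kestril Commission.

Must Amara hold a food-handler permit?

Yes — Amara must hold a food-handler permit.

Exception (a) requires that the coverage ratio is under 20%; but the coverage ratio is 21%, not under 20%, so (a) is unavailable.
Exception (b)'s conditions are all satisfied: the baked goods are shelf-stable; the qualifying period is 10 days, less than the 15 days limit. But applying paragraph (f): (f) is triggered — some sales are to a restaurant for resale. (b) is therefore removed.
All of (c)'s requirements are met (a current General Clearance is held; an ingredient notice is displayed). But applying paragraphs (g)–(l): (g) operates against (c): the baseline figure is 938, meeting the 768 threshold. (h) would limit (g) — a current Schedule A Declaration is held — but (i) sets (h) aside: (i) operates against (h): a current Tier 1 Waiver is held. (j) is triggered (the registered capacity is 4,080 units, under the 4,550 units limit), but is itself disapplied by (k): (k) operates against (j): a current General Approval is held. (l), which would lift (k), does not operate here — the baked goods contain no meat or seafood. So (c) is unavailable.
Exception (d) fails — gross monthly sales are $280, not below $240.
Exception (e) does not apply: sales are at private events, not a certified farmers' market.
None of the exceptions is available; § 62 applies in full.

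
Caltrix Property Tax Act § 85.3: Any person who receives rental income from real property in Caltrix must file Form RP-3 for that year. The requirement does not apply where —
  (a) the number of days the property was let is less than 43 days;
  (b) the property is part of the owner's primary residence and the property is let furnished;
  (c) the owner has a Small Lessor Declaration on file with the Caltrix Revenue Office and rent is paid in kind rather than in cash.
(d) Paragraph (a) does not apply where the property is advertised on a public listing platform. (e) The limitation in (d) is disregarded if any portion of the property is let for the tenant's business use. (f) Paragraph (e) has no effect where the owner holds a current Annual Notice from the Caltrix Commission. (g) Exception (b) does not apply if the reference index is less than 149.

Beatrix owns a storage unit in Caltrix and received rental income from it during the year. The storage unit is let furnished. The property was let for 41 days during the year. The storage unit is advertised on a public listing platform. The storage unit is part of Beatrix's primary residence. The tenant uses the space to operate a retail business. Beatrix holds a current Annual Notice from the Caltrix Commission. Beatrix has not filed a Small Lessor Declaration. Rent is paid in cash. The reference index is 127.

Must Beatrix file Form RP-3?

Yes — Beatrix must file Form RP-3.

Exception (a)'s conditions are all satisfied: the number of days the property was let is 41 days, less than the 43 days limit. Turning to paragraphs (d)–(f): (d) operates against (a): the property is publicly advertised. (e) applies (the space is let for business use), but is displaced by (f): (f) applies — a current Annual Notice is held. Exception (a) does not apply.
All of (b)'s requirements are met (the storage unit is part of the primary residence; the property is let furnished). However, paragraph (g) must be considered: (g) operates against (b): the reference index is 127, less than the 149 limit. (b) is therefore removed.
Exception (c) requires that the owner has a Small Lessor Declaration on file with the Caltrix Revenue Office; but no Small Lessor Declaration is on file, so (c) is unavailable.
No exception is made out. Beatrix falls within the general rule.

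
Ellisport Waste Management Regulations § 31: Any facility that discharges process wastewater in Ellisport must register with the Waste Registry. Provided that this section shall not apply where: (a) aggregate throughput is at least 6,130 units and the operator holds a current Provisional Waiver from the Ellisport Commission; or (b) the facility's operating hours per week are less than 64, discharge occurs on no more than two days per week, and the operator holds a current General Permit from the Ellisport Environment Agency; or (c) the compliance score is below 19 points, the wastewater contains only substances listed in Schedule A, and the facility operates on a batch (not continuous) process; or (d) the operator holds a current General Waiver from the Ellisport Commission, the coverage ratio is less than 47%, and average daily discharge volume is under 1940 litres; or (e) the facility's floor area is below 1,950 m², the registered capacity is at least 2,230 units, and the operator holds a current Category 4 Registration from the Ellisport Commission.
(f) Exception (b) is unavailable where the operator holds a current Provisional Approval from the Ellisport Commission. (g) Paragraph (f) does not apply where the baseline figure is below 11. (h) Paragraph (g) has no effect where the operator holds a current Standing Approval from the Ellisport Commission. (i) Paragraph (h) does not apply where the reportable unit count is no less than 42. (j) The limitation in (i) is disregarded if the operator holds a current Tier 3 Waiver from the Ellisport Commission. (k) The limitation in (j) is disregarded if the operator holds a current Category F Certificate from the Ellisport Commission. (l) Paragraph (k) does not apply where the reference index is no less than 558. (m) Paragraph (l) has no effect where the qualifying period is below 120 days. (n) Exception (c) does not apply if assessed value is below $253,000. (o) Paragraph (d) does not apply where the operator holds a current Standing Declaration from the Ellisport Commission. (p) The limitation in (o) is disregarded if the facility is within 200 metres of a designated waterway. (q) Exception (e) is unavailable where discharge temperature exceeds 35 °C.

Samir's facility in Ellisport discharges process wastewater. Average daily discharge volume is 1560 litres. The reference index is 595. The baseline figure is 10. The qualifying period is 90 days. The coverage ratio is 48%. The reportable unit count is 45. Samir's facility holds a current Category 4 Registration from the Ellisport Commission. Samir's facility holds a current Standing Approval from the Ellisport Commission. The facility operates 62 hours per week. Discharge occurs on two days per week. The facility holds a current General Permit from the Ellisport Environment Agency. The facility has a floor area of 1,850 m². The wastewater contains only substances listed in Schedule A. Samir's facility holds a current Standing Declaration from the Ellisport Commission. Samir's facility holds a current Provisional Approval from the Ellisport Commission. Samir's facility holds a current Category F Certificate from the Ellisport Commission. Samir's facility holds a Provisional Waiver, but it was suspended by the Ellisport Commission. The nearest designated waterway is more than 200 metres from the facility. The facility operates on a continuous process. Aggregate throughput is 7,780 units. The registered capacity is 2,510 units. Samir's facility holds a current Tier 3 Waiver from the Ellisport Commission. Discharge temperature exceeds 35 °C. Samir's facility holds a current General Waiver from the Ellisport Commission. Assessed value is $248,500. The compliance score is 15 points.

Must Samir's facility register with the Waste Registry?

No — exception (b) applies; Samir's facility is not required to register with the Waste Registry.

Exception (a) fails — the Provisional Waiver is not current.
Exception (b)'s conditions are all satisfied: the facility's operating hours per week are 62, less than the 64 limit; discharge occurs on no more than two days per week; a current General Permit is held. Considering the limiting provisions: (f) is engaged (a current Provisional Approval is held), but yields to (g): (g) applies — the baseline figure is 10, below the 11 limit. (h) is triggered (a current Standing Approval is held), but yields to (i): (i) operates against (h): the reportable unit count is 45, meeting the 42 threshold. (j) would limit (i) — a current Tier 3 Waiver is held — but (k) sets (j) aside: (k) operates against (j): a current Category F Certificate is held. (l) would limit (k) — the reference index is 595, meeting the 558 threshold — but (m) sets (l) aside: (m) is engaged — the qualifying period is 90 days, below the 120 days limit. Exception (b) stands.
Exception (c) fails — the facility operates on a continuous process.
Exception (d) fails — the coverage ratio is 48%, not less than 47%.
Exception (e)'s conditions are all satisfied: the facility's floor area is 1,850 m², below the 1,950 m² limit; the registered capacity is 2,510 units, meeting the 2,230 units threshold; a current Category 4 Registration is held. Turning to paragraph (q): (q) operates against (e): discharge temperature exceeds 35 °C. Exception (e) does not apply.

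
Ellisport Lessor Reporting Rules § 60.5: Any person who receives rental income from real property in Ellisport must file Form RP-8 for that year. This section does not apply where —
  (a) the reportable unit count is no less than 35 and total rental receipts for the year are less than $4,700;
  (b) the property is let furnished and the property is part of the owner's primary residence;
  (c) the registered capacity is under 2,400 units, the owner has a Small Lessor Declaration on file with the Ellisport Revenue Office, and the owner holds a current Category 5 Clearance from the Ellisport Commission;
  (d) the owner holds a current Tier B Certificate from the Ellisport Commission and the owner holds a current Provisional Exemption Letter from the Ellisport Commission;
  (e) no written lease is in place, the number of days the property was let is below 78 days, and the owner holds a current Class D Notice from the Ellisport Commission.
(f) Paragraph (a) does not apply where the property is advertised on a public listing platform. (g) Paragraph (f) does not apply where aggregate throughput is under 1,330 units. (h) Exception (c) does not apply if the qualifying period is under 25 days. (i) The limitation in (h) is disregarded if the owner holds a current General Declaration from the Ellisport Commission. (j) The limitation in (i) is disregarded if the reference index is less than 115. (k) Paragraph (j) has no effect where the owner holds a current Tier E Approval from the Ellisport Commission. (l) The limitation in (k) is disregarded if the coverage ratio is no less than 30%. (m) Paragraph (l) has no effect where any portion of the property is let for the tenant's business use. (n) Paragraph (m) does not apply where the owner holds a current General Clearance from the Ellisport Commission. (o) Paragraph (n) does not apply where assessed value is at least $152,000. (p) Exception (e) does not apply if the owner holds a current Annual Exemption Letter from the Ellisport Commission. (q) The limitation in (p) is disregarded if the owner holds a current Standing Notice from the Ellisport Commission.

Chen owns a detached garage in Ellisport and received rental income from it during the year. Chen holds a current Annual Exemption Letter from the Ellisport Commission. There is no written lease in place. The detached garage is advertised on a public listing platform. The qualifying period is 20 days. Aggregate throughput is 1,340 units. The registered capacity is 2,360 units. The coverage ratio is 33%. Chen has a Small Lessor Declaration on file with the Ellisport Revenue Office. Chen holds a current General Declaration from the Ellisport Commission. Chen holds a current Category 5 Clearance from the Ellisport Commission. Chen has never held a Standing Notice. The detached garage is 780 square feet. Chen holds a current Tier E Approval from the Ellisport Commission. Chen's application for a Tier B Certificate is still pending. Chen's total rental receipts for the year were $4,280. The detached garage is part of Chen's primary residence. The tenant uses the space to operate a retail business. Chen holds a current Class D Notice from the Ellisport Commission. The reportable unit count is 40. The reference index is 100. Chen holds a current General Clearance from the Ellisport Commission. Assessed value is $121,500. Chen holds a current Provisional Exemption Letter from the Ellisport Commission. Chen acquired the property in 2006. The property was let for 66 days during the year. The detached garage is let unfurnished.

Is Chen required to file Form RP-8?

Exception (a) is satisfied on its face — the reportable unit count is 40, meeting the 35 threshold; total rental receipts for the year are $4,280, less than the $4,700 limit. But applying paragraphs (f)–(g): (f) operates against (a): the property is publicly advertised. (g), which would lift (f), is not triggered — aggregate throughput is 1,340 units, not under 1,330 units. Exception (a) does not apply.
Exception (b) fails — the property is let unfurnished.
All of (c)'s requirements are met (the registered capacity is 2,360 units, under the 2,400 units limit; a Small Lessor Declaration is on file; a current Category 5 Clearance is held). However, paragraphs (h)–(o) must be considered: (h) is triggered — the qualifying period is 20 days, under the 25 days limit. (i) would limit (h) — a current General Declaration is held — but (j) sets (i) aside: (j) applies — the reference index is 100, less than the 115 limit. (k) would limit (j) — a current Tier E Approval is held — but (l) sets (k) aside: (l) operates against (k): the coverage ratio is 33%, meeting the 30% threshold. (m) would limit (l) — the space is let for business use — but (n) sets (m) aside: (n) is engaged — a current General Clearance is held. (o), which would lift (n), is inapplicable — assessed value is $121,500, short of $152,000. (c) is therefore removed.
Exception (d) fails — no current Tier B Certificate is held.
All of (e)'s requirements are met (there is no written lease; the number of days the property was let is 66 days, below the 78 days limit; a current Class D Notice is held). But applying paragraphs (p)–(q): (p) operates against (e): a current Annual Exemption Letter is held. (q), which would lift (p), is inapplicable — no current Standing Notice is held. So (e) is unavailable.
No exception applies. The general rule governs.

Yes — Chen must file Form RP-8.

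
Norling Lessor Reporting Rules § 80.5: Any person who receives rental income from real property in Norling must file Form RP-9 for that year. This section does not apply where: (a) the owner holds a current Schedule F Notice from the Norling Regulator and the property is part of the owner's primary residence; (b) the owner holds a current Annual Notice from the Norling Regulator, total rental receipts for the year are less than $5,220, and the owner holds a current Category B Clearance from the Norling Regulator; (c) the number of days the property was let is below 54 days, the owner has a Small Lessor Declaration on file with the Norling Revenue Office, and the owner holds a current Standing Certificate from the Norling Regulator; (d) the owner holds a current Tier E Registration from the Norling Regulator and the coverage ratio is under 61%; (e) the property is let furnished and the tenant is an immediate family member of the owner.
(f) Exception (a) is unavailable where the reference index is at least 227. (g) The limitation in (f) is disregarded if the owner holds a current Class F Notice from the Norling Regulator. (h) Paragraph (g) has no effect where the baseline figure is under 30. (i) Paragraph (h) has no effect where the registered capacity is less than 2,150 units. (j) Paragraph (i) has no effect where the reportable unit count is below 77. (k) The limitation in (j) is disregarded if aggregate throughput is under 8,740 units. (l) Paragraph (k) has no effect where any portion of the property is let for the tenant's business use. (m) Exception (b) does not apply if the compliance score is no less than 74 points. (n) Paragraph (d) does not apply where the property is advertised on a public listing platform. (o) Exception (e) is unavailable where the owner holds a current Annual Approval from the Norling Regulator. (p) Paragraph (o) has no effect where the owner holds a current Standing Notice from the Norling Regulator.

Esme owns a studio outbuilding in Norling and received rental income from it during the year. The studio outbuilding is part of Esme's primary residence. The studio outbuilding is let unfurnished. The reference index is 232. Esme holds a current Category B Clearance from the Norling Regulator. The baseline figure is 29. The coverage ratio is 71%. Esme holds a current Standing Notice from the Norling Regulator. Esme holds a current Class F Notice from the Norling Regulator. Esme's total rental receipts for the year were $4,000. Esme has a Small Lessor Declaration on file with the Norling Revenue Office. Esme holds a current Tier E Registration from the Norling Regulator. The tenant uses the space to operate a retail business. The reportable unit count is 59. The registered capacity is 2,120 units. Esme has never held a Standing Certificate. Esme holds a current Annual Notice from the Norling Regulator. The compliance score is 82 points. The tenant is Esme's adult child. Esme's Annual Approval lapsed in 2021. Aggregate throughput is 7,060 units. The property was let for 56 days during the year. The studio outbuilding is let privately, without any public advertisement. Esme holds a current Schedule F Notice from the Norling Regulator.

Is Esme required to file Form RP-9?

Yes — Esme must file Form RP-9.

Exception (a) is satisfied on its face — a current Schedule F Notice is held; the studio outbuilding is part of the primary residence. Turning to paragraphs (f)–(l): (f) operates against (a): the reference index is 232, meeting the 227 threshold. (g) operates (a current Class F Notice is held), but is displaced by (h): (h) is engaged — the baseline figure is 29, under the 30 limit. (i) would limit (h) — the registered capacity is 2,120 units, less than the 2,150 units limit — but (j) sets (i) aside: (j) operates against (i): the reportable unit count is 59, below the 77 limit. (k) would limit (j) — aggregate throughput is 7,060 units, under the 8,740 units limit — but (l) sets (k) aside: (l) is engaged — the space is let for business use. (a) is therefore removed.
Exception (b): a current Annual Notice is held; total rental receipts for the year are $4,000, less than the $5,220 limit; a current Category B Clearance is held — every condition holds. Turning to paragraph (m): (m) operates against (b): the compliance score is 82 points, meeting the 74 points threshold. Exception (b) does not apply.
Exception (c) fails — the number of days the property was let is 56 days, not below 54 days.
Exception (d) fails — the coverage ratio is 71%, not under 61%.
Exception (e) does not apply: the property is let unfurnished.
Every exception is unavailable, so the rule governs.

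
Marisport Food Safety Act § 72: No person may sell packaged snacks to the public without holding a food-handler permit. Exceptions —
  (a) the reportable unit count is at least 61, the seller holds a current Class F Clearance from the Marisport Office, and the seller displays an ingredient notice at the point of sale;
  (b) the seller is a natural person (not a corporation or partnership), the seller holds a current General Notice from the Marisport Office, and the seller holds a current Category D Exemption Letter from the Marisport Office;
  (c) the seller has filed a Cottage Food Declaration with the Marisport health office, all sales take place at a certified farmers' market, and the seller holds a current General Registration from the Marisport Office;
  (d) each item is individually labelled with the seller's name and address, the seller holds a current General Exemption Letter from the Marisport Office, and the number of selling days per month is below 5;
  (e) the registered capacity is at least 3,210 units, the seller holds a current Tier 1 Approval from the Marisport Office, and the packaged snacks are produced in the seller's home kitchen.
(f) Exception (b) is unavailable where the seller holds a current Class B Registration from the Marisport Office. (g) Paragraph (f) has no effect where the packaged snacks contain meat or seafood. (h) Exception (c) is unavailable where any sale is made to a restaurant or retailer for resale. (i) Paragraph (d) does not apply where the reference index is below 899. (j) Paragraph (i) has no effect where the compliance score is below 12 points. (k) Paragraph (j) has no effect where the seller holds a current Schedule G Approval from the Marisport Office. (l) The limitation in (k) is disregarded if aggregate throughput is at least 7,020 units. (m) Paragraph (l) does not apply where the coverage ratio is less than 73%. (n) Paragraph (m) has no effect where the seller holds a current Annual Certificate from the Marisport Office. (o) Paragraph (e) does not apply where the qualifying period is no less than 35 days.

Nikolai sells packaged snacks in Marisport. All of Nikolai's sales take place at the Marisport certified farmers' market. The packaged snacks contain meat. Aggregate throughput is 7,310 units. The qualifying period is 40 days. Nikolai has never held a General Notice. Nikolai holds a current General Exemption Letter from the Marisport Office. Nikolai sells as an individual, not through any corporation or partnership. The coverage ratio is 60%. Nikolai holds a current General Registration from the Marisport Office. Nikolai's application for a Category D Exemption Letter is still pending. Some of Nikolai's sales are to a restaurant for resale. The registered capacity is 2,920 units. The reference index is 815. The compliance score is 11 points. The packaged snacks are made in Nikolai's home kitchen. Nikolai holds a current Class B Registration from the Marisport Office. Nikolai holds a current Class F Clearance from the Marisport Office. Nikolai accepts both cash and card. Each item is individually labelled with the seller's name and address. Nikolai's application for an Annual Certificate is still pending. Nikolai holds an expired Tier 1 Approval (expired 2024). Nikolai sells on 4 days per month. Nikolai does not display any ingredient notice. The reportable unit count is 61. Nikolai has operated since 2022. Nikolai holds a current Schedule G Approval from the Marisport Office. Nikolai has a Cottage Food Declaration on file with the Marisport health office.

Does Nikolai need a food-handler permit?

Yes — Nikolai must hold a food-handler permit.

Exception (a) requires that the seller displays an ingredient notice at the point of sale; but no ingredient notice is displayed, so (a) is unavailable.
Exception (b) does not apply: there is no General Notice in force.
Exception (c) is satisfied on its face — a Cottage Food Declaration is on file; all sales are at a certified farmers' market; a current General Registration is held. However, paragraph (h) must be considered: (h) operates — some sales are to a restaurant for resale. (c) is therefore removed.
Exception (d)'s conditions are all satisfied: items are individually labelled; a current General Exemption Letter is held; the number of selling days per month is 4, below the 5 limit. Turning to paragraphs (i)–(n): (i) applies — the reference index is 815, below the 899 limit. (j) would limit (i) — the compliance score is 11 points, below the 12 points limit — but (k) sets (j) aside: (k) operates against (j): a current Schedule G Approval is held. (l) would limit (k) — aggregate throughput is 7,310 units, meeting the 7,020 units threshold — but (m) sets (l) aside: (m) operates against (l): the coverage ratio is 60%, less than the 73% limit. (n) does not operate here (the Annual Certificate is not current), so (m) stands. So (d) is unavailable.
Exception (e) requires that the registered capacity is at least 3,210 units; but the registered capacity is 2,920 units, short of 3,210 units, so (e) is unavailable.
None of the exceptions is available; § 72 applies in full.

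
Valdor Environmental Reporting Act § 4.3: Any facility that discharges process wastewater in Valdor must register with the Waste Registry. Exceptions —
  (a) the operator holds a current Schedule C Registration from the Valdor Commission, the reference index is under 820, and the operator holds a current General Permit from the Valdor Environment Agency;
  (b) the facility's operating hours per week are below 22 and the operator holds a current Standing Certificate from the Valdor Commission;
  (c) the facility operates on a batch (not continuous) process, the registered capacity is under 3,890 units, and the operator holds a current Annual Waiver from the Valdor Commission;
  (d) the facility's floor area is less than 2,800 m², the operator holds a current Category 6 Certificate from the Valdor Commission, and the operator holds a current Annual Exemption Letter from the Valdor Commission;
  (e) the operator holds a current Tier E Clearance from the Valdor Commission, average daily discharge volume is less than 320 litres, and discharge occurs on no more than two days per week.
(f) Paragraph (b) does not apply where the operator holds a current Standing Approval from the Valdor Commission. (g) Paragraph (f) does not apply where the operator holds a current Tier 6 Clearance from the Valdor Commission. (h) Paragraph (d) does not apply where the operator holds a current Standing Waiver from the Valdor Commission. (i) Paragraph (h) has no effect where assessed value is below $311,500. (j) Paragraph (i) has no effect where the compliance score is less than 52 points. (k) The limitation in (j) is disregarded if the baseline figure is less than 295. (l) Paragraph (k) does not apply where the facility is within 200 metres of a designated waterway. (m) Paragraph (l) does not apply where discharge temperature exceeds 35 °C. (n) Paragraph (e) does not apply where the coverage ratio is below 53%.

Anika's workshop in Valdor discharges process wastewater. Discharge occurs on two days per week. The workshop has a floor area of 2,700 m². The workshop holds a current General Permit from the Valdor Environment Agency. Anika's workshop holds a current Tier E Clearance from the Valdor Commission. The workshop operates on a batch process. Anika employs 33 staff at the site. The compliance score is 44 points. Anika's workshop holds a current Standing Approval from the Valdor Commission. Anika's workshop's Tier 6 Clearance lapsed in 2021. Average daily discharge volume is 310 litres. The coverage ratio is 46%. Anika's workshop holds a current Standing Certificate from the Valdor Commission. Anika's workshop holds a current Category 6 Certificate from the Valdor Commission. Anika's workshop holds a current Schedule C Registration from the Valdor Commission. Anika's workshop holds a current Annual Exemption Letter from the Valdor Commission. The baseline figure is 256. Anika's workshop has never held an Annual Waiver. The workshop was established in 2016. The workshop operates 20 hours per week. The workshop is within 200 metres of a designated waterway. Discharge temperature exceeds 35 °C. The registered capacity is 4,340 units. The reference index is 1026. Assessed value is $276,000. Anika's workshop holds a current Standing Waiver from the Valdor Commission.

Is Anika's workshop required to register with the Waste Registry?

Exception (a) requires that the reference index is under 820; but the reference index is 1,026, not under 820, so (a) is unavailable.
Exception (b)'s conditions are all satisfied: the facility's operating hours per week are 20, below the 22 limit; a current Standing Certificate is held. However, paragraphs (f)–(g) must be considered: (f) applies — a current Standing Approval is held. (g) is not triggered (the Tier 6 Clearance is not current), so (f) stands. Exception (b) does not apply.
Exception (c) requires that the registered capacity is under 3,890 units; but the registered capacity is 4,340 units, not under 3,890 units, so (c) is unavailable.
Exception (d)'s conditions are all satisfied: the facility's floor area is 2,700 m², less than the 2,800 m² limit; a current Category 6 Certificate is held; a current Annual Exemption Letter is held. Under paragraphs (h)–(m): (h) is triggered (a current Standing Waiver is held), but yields to (i): (i) operates — assessed value is $276,000, below the $311,500 limit. (j) is engaged (the compliance score is 44 points, less than the 52 points limit), but yields to (k): (k) operates against (j): the baseline figure is 256, less than the 295 limit. (l) applies (the workshop is within 200 m of a designated waterway), but is displaced by (m): (m) operates — discharge temperature exceeds 35 °C. So (d) applies.
Exception (e) is satisfied on its face — a current Tier E Clearance is held; average daily discharge volume is 310 litres, less than the 320 litres limit; discharge occurs on no more than two days per week. But applying paragraph (n): (n) applies — the coverage ratio is 46%, below the 53% limit. So (e) is unavailable.

No — exception (d) applies; Anika's workshop is not required to register with the Waste Registry.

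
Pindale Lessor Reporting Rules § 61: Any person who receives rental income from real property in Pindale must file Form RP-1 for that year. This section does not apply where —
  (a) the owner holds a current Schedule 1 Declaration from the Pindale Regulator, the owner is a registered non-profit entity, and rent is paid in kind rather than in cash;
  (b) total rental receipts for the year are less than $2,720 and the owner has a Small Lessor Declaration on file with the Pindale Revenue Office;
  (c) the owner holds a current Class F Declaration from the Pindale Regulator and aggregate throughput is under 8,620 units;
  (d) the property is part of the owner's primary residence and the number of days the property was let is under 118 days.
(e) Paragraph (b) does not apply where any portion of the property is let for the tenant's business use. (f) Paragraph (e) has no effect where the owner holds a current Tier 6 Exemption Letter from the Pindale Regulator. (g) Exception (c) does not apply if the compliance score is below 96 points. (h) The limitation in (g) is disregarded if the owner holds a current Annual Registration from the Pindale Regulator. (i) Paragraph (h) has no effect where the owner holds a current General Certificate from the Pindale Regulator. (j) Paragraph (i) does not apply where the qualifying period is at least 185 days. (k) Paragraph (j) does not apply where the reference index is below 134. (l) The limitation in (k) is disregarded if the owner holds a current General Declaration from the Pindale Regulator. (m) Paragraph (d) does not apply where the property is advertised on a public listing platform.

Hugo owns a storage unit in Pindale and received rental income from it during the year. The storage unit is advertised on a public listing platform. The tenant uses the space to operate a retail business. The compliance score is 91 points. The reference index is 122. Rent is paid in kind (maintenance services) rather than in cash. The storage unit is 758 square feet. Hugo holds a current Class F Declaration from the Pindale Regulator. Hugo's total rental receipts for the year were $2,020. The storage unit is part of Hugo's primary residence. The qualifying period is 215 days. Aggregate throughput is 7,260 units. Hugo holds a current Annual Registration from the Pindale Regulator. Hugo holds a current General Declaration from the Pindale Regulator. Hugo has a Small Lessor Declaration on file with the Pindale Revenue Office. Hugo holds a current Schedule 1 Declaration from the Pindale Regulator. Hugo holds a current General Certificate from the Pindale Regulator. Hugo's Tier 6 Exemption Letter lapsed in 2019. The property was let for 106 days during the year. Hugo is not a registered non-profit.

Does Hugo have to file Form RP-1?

Exception (a) does not apply: Hugo is not a registered non-profit.
Exception (b)'s conditions are all satisfied: total rental receipts for the year are $2,020, less than the $2,720 limit; a Small Lessor Declaration is on file. But applying paragraphs (e)–(f): (e) operates — the space is let for business use. (f) is inapplicable (no current Tier 6 Exemption Letter is held), so (e) stands. So (b) is unavailable.
Exception (c)'s conditions are all satisfied: a current Class F Declaration is held; aggregate throughput is 7,260 units, under the 8,620 units limit. As to paragraphs (g)–(l): (g) is engaged (the compliance score is 91 points, below the 96 points limit), but is itself disapplied by (h): (h) operates against (g): a current Annual Registration is held. (i) is engaged (a current General Certificate is held), but yields to (j): (j) operates against (i): the qualifying period is 215 days, meeting the 185 days threshold. (k) would limit (j) — the reference index is 122, below the 134 limit — but (l) sets (k) aside: (l) operates against (k): a current General Declaration is held. So (c) applies.
Exception (d)'s conditions are all satisfied: the storage unit is part of the primary residence; the number of days the property was let is 106 days, under the 118 days limit. But applying paragraph (m): (m) operates against (d): the property is publicly advertised. So (d) is unavailable.

No — exception (c) applies; Hugo is not required to file Form RP-1.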